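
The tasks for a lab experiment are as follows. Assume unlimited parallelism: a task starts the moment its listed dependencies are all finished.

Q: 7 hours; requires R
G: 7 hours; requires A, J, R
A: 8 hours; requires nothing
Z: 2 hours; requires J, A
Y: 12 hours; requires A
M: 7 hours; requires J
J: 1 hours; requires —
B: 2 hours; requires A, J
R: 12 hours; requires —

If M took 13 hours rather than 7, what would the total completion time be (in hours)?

As given, the longest chain is A→Y = 8+12 = 20, so the finish is 20 hours.
M has 12 hours of float (longest path through it is 8).
No other chain overtakes it, so the finish is 20 hours.

20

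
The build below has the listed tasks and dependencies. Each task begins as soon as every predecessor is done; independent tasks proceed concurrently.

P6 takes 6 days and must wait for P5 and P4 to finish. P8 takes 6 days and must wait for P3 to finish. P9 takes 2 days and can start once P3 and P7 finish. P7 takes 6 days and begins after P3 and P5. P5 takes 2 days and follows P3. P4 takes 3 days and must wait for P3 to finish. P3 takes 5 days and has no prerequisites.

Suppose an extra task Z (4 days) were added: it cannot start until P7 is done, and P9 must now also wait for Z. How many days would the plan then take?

19

Originally the plan takes 15 days.
With Z inserted, P9 now waits for max(P3, P7, Z).
New critical path: P3→P5→P7→Z→P9 = 5+2+6+4+2 = 19 ⇒ 19 days.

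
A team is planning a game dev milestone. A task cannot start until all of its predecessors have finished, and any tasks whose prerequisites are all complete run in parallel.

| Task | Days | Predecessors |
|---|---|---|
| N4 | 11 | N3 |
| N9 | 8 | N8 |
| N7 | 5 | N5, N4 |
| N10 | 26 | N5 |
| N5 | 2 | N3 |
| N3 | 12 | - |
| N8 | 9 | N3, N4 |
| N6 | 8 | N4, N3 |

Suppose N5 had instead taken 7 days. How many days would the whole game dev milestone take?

Actual critical path: N3→N5→N10 = 12+2+26 = 40 ⇒ 40 days.
N5 is on the critical path; changing it to 7 makes that path 45 days.
No other chain overtakes it, so the finish is 45 days.

45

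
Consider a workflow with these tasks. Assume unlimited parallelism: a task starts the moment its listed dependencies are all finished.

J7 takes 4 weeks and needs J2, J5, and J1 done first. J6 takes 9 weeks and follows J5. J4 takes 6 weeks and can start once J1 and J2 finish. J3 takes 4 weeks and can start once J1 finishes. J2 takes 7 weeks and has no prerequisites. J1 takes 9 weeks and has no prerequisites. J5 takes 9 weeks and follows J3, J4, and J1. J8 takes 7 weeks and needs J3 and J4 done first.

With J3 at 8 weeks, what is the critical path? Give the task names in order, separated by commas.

J1, J3, J5, J6

Actual critical path: J1→J4→J5→J6 = 9+6+9+9 = 33 ⇒ 33 weeks.
The longest path through J3 is only 31 weeks, so J3 has float 2.
New critical path: J1→J3→J5→J6 = 9+8+9+9 = 35 ⇒ 35 weeks.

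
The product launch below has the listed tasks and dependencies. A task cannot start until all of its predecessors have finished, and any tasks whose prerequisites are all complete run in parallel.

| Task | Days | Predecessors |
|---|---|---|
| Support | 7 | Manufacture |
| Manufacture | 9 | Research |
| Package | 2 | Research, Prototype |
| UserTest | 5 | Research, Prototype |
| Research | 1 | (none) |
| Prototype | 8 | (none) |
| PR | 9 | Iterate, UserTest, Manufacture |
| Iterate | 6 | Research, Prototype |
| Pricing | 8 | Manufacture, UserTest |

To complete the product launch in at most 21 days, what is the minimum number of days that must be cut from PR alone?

2

Current finish: 23 days; target: 21.
PR is on every critical path, so each day cut from PR cuts the finish by one (this holds down to a finish of 21).
Need 23 − 21 = 2 days off PR → PR becomes 7 days, finish becomes 21.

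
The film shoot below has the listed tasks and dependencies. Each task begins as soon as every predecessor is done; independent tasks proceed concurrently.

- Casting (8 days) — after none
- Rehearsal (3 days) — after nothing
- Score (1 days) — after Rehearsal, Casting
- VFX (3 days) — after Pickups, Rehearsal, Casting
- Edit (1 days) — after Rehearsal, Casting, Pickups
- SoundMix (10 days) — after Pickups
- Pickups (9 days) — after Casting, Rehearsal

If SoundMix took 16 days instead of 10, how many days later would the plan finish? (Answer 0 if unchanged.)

6

Critical path before the change: Casting→Pickups→SoundMix = 8+9+10 = 27 giving 27 days.
Since SoundMix is critical, the +6 change carries straight to that chain (now 33 days).
No other chain overtakes it, so the finish is 33 days.
Change in finish: 33 − 27 = +6 days.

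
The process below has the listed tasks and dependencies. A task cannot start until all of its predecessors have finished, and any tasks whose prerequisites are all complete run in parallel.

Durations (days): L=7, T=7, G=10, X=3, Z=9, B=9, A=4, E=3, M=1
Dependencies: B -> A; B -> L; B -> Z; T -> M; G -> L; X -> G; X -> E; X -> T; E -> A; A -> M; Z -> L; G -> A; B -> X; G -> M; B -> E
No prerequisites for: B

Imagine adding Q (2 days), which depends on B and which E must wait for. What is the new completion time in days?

Originally the project takes 29 days.
With Q inserted, E now waits for max(X, B, Q).
New critical path: B→X→G→L = 9+3+10+7 = 29 ⇒ 29 days.

29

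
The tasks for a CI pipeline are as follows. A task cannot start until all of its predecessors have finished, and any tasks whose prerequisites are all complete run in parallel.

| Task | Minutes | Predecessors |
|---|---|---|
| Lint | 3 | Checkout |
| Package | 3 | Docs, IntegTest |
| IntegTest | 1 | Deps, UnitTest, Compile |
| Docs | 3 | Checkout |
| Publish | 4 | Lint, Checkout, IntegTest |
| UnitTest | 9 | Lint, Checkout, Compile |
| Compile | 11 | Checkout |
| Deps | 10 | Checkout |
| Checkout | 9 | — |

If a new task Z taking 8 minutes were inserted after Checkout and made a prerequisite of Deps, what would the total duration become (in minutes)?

Originally the plan takes 34 minutes.
With Z inserted, Deps now waits for max(Checkout, Z).
New critical path: Checkout→Compile→UnitTest→IntegTest→Publish = 9+11+9+1+4 = 34 ⇒ 34 minutes.

34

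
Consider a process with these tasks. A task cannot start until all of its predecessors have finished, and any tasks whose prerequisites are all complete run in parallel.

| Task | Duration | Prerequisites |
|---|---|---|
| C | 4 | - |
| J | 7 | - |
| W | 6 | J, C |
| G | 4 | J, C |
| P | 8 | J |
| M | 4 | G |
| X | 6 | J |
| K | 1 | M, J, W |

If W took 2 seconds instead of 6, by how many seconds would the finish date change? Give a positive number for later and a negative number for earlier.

Baseline: J→G→M→K = 7+4+4+1 = 16 → 16 seconds.
W has 2 seconds of float (longest path through it is 14).
The critical path is still J→G→M→K; finish is now 16 seconds.
Change in finish: 16 − 16 = +0 seconds.

0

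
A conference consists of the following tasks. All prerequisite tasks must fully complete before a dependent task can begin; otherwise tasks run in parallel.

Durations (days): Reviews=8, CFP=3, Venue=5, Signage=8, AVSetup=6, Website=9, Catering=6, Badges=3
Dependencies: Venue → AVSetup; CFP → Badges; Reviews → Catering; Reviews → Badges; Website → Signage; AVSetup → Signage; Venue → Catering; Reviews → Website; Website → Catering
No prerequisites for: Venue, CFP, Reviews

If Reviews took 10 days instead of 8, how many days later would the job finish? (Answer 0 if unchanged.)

The binding path is Reviews→Website→Signage = 8+9+8 = 25; finish at 25 days.
Since Reviews is critical, the +2 change carries straight to that chain (now 27 days).
The critical path is still Reviews→Website→Signage; finish is now 27 days.
Change in finish: 27 − 25 = +2 days.

2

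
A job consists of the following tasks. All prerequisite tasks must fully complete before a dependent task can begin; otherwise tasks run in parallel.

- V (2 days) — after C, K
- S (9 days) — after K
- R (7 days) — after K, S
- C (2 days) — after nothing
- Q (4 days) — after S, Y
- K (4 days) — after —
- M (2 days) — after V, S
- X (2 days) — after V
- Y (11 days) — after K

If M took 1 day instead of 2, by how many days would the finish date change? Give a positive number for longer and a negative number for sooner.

0

Critical path before the change: K→S→R = 4+9+7 = 20 giving 20 days.
The longest path through M is only 15 days, so M has float 5.
The critical path is still K→S→R; finish is now 20 days.
Change in finish: 20 − 20 = +0 days.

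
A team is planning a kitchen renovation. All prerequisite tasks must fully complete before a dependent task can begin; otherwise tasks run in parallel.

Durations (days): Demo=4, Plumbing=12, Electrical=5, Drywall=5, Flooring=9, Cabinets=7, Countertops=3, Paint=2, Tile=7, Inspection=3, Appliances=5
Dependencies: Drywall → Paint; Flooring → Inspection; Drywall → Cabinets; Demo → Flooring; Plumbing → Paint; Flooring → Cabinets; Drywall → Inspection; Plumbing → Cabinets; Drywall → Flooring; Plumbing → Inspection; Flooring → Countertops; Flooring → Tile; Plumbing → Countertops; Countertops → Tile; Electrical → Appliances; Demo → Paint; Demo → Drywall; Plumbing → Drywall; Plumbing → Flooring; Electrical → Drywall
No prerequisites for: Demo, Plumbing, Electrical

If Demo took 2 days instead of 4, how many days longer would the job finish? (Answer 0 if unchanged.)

The binding path is Plumbing→Drywall→Flooring→Countertops→Tile = 12+5+9+3+7 = 36; finish at 36 days.
Demo has 8 days of float (longest path through it is 28).
No other chain overtakes it, so the finish is 36 days.
Change in finish: 36 − 36 = +0 days.

0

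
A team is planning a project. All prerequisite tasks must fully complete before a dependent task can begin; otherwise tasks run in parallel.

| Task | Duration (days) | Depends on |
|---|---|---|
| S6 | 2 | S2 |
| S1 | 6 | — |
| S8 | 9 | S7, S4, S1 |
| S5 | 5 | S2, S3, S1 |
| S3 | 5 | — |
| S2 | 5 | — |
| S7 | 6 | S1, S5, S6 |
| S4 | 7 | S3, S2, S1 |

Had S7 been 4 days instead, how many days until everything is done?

Baseline: S1→S5→S7→S8 = 6+5+6+9 = 26 → 26 days.
S7 is on the critical path; changing it to 4 makes that path 24 days.
That remains the longest chain; total 24 days.

24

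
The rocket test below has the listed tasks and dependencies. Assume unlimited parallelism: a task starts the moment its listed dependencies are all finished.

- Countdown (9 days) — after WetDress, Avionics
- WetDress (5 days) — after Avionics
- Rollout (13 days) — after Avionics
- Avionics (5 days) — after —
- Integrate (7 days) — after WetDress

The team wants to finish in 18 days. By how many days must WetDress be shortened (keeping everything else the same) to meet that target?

Current finish: 19 days; target: 18.
WetDress is on every critical path, so each day cut from WetDress cuts the finish by one (this holds down to a finish of 18).
Need 19 − 18 = 1 day off WetDress → WetDress becomes 4 days, finish becomes 18.

1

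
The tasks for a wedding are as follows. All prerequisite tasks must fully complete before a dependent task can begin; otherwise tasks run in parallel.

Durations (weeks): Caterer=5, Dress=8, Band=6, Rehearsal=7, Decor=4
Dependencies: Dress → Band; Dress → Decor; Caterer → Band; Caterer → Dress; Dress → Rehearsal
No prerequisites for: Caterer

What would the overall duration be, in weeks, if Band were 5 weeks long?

Actual critical path: Caterer→Dress→Rehearsal = 5+8+7 = 20 ⇒ 20 weeks.
The longest path through Band is only 19 weeks, so Band has float 1.
That remains the longest chain; total 20 weeks.

20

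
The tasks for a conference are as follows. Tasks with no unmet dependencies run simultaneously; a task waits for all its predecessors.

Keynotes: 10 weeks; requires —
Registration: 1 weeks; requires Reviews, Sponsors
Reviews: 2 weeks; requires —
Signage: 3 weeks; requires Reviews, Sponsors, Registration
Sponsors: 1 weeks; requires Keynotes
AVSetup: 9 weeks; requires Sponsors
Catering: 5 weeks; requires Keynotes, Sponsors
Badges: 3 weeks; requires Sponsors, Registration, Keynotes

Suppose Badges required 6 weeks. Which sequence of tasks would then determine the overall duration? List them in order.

Baseline: Keynotes→Sponsors→AVSetup = 10+1+9 = 20 → 20 weeks.
The longest path through Badges is only 15 weeks, so Badges has float 5.
The critical path is still Keynotes→Sponsors→AVSetup; finish is now 20 weeks.

Keynotes, Sponsors, AVSetup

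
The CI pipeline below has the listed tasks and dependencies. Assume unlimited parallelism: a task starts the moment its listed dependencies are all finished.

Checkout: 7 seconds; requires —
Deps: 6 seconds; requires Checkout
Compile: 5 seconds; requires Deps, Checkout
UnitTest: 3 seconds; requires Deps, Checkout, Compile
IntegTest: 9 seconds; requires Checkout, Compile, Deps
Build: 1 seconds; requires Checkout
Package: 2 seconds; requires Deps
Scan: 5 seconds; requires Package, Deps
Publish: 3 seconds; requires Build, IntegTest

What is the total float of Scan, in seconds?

The longest chain is Checkout→Deps→Compile→IntegTest→Publish = 7+6+5+9+3 = 30; overall finish 30 seconds.
The longest chain containing Scan totals 20 seconds.
So Scan can slip 30 − 20 = 10 seconds.

10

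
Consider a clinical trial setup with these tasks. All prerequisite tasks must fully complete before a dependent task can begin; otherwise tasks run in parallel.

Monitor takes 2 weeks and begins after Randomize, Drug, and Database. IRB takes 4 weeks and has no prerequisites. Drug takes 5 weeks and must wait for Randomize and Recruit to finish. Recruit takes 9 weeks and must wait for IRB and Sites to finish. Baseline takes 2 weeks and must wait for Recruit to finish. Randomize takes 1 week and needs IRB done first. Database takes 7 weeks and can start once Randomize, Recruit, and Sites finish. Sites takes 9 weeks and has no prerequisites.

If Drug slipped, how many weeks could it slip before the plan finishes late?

Critical path: Sites→Recruit→Database→Monitor = 9+9+7+2 = 27, so the finish is 27 weeks.
The longest chain containing Drug totals 25 weeks.
Float = 27 − 25 = 2.

2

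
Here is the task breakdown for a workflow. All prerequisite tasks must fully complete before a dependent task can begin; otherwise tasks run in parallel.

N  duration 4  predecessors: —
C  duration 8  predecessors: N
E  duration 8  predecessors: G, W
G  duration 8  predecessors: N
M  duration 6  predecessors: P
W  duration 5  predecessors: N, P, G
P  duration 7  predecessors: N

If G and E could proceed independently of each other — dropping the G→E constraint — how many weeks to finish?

25

With the dependency in place, N→G→W→E = 4+8+5+8 = 25 sets the finish at 25 weeks.
Dropping G→E doesn't change E's earliest start (17); another predecessor still binds.
After: N→G→W→E = 4+8+5+8 = 25 → 25 weeks.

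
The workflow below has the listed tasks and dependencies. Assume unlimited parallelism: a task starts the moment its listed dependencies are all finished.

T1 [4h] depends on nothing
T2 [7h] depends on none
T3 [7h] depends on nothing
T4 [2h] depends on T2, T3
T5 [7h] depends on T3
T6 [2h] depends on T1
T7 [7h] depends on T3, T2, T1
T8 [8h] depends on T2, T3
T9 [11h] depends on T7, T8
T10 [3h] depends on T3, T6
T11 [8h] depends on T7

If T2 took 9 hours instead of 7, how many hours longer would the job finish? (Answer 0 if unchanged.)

2

As given, the longest chain is T2→T8→T9 = 7+8+11 = 26, so the finish is 26 hours.
T2 is on the critical path; changing it to 9 makes that path 28 hours.
That remains the longest chain; total 28 hours.
Change in finish: 28 − 26 = +2 hours.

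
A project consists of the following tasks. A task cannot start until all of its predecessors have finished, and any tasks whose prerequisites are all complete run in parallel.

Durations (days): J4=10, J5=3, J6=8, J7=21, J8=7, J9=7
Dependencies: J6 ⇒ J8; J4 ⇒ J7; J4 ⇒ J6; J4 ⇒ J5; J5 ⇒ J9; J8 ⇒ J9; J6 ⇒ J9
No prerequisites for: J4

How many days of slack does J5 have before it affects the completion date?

J4→J6→J8→J9 = 10+8+7+7 = 32 sets the makespan at 32 days.
J5 finishes as early as 13 and must finish by 25.
Slack of J5 = 22 − 10 = 12 days.

12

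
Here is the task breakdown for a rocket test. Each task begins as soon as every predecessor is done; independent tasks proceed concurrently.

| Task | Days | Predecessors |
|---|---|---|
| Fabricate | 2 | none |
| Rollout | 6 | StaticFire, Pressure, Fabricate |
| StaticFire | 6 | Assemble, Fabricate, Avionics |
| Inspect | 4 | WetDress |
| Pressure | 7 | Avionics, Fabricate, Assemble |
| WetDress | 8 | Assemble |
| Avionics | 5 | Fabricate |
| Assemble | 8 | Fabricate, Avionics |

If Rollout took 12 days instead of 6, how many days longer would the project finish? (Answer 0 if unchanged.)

6

The binding path is Fabricate→Avionics→Assemble→Pressure→Rollout = 2+5+8+7+6 = 28; finish at 28 days.
Since Rollout is critical, the +6 change carries straight to that chain (now 34 days).
That remains the longest chain; total 34 days.
Change in finish: 34 − 28 = +6 days.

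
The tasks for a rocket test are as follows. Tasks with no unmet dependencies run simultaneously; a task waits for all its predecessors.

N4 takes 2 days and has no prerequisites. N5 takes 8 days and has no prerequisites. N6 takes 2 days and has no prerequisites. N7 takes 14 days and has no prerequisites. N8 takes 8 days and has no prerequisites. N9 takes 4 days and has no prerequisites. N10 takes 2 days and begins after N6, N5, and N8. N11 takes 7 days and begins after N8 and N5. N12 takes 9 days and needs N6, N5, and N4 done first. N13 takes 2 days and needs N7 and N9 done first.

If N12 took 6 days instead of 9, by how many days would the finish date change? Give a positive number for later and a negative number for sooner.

Baseline: N5→N12 = 8+9 = 17 → 17 days.
Since N12 is critical, the -3 change carries straight to that chain (now 14 days).
Now N7→N13 = 14+2 = 16 is longest, so the finish becomes 16 days.
Change in finish: 16 − 17 = -1 days.

-1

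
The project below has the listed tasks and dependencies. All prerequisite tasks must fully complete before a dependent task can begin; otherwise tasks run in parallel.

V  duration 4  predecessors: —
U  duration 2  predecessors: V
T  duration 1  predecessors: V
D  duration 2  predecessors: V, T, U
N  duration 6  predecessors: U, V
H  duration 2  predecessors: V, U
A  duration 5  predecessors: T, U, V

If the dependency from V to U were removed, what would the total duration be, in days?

10

Original critical path: V→U→N = 4+2+6 = 12 ⇒ 12 days.
Without V→U, U's earliest start moves from 4 to 0.
The longest chain is now V→T→A = 4+1+5 = 10, so the job takes 10 days.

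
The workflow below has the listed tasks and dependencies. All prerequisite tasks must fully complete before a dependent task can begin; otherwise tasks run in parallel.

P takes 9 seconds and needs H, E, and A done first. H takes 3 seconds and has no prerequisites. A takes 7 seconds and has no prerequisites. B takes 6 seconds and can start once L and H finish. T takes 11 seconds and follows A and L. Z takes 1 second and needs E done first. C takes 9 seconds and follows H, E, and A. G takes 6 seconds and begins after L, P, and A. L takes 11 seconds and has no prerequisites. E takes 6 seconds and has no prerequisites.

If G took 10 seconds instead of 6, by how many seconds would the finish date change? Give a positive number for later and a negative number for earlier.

Critical path before the change: A→P→G = 7+9+6 = 22 giving 22 seconds.
G is on the critical path; changing it to 10 makes that path 26 seconds.
No other chain overtakes it, so the finish is 26 seconds.
Change in finish: 26 − 22 = +4 seconds.

4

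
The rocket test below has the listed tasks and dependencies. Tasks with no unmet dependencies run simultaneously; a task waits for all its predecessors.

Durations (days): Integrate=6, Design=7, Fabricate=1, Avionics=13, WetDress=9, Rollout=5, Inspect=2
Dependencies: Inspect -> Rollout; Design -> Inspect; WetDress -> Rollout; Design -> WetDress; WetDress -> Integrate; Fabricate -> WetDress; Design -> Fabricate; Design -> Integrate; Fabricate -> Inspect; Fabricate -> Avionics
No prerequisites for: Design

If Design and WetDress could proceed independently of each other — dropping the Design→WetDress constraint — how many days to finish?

Before: longest chain Design→Fabricate→WetDress→Integrate = 7+1+9+6 = 23, finish 23.
Dropping Design→WetDress doesn't change WetDress's earliest start (8); another predecessor still binds.
After: Design→Fabricate→WetDress→Integrate = 7+1+9+6 = 23 → 23 days.

23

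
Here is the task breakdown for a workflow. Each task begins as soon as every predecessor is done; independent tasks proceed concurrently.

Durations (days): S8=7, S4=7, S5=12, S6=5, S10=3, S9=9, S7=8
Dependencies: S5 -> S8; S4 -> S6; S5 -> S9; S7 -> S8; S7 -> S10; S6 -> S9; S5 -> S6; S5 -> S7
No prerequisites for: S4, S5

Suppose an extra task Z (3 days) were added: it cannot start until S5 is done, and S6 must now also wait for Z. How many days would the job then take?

Originally the job takes 27 days.
With Z inserted, S6 now waits for max(S5, S4, Z).
New critical path: S5→Z→S6→S9 = 12+3+5+9 = 29 ⇒ 29 days.

29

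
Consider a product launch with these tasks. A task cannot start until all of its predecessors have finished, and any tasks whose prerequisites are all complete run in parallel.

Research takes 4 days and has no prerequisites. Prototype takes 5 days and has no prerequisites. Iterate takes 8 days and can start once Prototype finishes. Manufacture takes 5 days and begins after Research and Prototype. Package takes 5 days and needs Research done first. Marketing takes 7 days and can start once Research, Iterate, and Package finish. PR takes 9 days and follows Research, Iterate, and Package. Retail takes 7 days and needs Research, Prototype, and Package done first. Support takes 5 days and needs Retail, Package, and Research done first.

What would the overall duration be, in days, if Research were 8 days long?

Baseline: Prototype→Iterate→PR = 5+8+9 = 22 → 22 days.
Research is off the critical path — its longest chain is 21 days, giving 1 of slack.
New critical path: Research→Package→Retail→Support = 8+5+7+5 = 25 ⇒ 25 days.

25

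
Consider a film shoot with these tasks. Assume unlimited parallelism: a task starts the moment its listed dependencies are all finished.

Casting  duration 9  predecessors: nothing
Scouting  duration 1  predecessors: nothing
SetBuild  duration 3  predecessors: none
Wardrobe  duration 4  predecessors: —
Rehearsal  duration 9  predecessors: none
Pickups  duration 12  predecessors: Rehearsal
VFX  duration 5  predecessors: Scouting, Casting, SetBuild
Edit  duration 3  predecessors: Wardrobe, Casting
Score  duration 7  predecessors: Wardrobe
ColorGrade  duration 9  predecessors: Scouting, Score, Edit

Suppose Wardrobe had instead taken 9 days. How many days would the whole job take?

25

As given, the longest chain is Casting→Edit→ColorGrade = 9+3+9 = 21, so the finish is 21 days.
Wardrobe has 1 day of float (longest path through it is 20).
New critical path: Wardrobe→Score→ColorGrade = 9+7+9 = 25 ⇒ 25 days.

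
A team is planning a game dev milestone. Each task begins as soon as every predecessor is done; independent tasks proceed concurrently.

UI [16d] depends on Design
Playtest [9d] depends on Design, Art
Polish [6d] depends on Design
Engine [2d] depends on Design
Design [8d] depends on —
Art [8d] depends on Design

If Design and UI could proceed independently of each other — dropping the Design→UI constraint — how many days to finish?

25

Before: longest chain Design→Art→Playtest = 8+8+9 = 25, finish 25.
Without Design→UI, UI's earliest start moves from 8 to 0.
The longest chain is now Design→Art→Playtest = 8+8+9 = 25, so the plan takes 25 days.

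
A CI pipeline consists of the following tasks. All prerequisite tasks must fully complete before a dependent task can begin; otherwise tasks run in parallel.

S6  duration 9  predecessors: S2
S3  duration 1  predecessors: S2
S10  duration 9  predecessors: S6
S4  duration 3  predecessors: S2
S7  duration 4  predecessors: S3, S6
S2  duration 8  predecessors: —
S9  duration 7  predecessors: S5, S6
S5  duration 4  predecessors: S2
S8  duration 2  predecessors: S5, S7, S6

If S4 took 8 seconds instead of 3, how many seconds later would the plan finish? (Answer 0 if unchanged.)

The binding path is S2→S6→S10 = 8+9+9 = 26; finish at 26 seconds.
The longest path through S4 is only 11 seconds, so S4 has float 15.
That remains the longest chain; total 26 seconds.
Change in finish: 26 − 26 = +0 seconds.

0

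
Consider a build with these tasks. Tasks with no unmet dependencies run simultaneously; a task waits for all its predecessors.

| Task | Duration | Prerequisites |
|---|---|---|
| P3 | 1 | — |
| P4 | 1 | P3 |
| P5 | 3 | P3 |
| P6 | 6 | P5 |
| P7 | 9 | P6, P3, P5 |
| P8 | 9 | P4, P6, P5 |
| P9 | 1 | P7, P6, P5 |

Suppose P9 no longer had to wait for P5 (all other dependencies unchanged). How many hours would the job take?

20

Before: longest chain P3→P5→P6→P7→P9 = 1+3+6+9+1 = 20, finish 20.
Dropping P5→P9 doesn't change P9's earliest start (19); another predecessor still binds.
New critical path: P3→P5→P6→P7→P9 = 1+3+6+9+1 = 20 ⇒ 20 hours.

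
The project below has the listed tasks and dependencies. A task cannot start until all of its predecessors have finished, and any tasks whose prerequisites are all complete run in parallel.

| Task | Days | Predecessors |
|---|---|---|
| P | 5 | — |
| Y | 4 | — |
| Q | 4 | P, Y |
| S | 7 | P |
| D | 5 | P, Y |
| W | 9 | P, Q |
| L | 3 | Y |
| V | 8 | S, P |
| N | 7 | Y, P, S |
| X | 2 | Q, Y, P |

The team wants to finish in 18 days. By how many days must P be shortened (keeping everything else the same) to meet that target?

Current finish: 20 days; target: 18.
P is on every critical path, so each day cut from P cuts the finish by one (this holds down to a finish of 17).
Need 20 − 18 = 2 days off P → P becomes 3 days, finish becomes 18.

2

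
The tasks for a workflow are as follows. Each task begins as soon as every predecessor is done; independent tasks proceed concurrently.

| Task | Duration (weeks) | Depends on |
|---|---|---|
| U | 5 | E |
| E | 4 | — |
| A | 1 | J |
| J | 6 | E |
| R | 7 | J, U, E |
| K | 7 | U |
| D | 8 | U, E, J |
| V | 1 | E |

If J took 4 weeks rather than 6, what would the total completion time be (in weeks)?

The binding path is E→J→D = 4+6+8 = 18; finish at 18 weeks.
J is on the critical path; changing it to 4 makes that path 16 weeks.
Now E→U→D = 4+5+8 = 17 is longest, so the finish becomes 17 weeks.

17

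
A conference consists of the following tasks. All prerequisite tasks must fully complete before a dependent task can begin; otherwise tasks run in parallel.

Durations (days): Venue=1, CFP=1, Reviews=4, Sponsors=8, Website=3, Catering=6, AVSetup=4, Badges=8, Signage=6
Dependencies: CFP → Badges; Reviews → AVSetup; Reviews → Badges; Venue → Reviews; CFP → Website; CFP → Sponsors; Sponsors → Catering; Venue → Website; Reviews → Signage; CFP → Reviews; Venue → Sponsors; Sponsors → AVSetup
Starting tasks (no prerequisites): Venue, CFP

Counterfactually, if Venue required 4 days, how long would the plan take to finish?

18

Critical path before the change: Venue→Sponsors→Catering = 1+8+6 = 15 giving 15 days.
Venue lies on that path, so at 4 days the path becomes 18 days.
The critical path is still Venue→Sponsors→Catering; finish is now 18 days.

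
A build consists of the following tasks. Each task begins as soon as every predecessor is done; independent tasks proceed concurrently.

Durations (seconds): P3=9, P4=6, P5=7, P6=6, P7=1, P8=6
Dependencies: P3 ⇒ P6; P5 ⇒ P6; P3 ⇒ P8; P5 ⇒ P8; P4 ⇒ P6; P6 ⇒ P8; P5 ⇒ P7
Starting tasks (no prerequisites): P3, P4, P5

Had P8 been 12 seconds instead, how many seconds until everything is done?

27

Actual critical path: P3→P6→P8 = 9+6+6 = 21 ⇒ 21 seconds.
P8 is on the critical path; changing it to 12 makes that path 27 seconds.
No other chain overtakes it, so the finish is 27 seconds.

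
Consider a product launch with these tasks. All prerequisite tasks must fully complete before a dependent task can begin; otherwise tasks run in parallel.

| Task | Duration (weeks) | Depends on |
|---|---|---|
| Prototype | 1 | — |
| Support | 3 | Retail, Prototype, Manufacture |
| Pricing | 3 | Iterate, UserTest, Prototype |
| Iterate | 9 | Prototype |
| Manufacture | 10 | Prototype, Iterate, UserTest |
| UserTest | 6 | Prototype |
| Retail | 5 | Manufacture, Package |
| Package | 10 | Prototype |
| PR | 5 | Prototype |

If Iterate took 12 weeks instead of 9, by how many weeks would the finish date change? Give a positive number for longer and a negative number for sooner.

3

As given, the longest chain is Prototype→Iterate→Manufacture→Retail→Support = 1+9+10+5+3 = 28, so the finish is 28 weeks.
Iterate lies on that path, so at 12 weeks the path becomes 31 weeks.
No other chain overtakes it, so the finish is 31 weeks.
Change in finish: 31 − 28 = +3 weeks.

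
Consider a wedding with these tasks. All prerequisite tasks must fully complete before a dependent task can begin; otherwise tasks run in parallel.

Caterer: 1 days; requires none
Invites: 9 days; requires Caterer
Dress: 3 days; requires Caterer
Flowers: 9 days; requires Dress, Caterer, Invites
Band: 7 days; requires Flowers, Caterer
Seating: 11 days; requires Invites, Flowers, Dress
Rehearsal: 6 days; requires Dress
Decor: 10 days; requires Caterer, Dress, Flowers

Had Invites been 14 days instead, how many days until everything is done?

35

Critical path before the change: Caterer→Invites→Flowers→Seating = 1+9+9+11 = 30 giving 30 days.
Invites lies on that path, so at 14 days the path becomes 35 days.
That remains the longest chain; total 35 days.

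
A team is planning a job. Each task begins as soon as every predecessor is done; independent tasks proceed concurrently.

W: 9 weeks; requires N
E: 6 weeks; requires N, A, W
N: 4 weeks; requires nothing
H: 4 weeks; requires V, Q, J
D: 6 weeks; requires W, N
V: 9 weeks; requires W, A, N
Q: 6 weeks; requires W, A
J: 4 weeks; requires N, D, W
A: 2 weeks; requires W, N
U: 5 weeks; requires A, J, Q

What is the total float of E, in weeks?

7

Critical path: N→W→D→J→U = 4+9+6+4+5 = 28, so the finish is 28 weeks.
Longest path through E: 21 weeks (earliest finish 21, latest finish 28).
So E can slip 28 − 21 = 7 weeks.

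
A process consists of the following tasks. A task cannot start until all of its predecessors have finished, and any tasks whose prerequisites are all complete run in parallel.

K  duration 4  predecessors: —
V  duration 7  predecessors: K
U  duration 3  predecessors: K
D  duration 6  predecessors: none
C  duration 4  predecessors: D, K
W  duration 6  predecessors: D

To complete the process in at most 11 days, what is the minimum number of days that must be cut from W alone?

1

Current finish: 12 days; target: 11.
W is on every critical path, so each day cut from W cuts the finish by one (this holds down to a finish of 11).
Need 12 − 11 = 1 day off W → W becomes 5 days, finish becomes 11.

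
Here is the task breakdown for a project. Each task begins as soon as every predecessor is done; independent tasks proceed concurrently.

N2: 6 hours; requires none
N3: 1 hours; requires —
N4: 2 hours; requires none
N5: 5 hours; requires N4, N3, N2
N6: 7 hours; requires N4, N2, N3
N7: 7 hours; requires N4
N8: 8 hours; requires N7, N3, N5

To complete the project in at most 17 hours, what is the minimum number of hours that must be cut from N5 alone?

2

Current finish: 19 hours; target: 17.
N5 is on every critical path, so each hour cut from N5 cuts the finish by one (this holds down to a finish of 17).
Need 19 − 17 = 2 hours off N5 → N5 becomes 3 hours, finish becomes 17.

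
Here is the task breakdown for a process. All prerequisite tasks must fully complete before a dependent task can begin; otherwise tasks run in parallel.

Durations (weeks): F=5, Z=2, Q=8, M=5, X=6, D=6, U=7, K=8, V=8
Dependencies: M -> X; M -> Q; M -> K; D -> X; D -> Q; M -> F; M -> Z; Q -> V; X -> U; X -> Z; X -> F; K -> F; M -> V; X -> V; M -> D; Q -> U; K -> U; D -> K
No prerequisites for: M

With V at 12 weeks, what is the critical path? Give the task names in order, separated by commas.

As given, the longest chain is M→D→Q→V = 5+6+8+8 = 27, so the finish is 27 weeks.
V is on the critical path; changing it to 12 makes that path 31 weeks.
No other chain overtakes it, so the finish is 31 weeks.

M, D, Q, V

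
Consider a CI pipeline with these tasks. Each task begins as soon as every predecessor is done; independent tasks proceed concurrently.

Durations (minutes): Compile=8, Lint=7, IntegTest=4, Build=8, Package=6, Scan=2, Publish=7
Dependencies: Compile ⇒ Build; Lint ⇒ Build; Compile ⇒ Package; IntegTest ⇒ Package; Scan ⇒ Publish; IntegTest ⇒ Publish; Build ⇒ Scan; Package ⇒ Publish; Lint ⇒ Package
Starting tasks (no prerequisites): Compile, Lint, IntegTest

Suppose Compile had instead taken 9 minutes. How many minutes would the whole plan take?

Actual critical path: Compile→Build→Scan→Publish = 8+8+2+7 = 25 ⇒ 25 minutes.
Compile is on the critical path; changing it to 9 makes that path 26 minutes.
The critical path is still Compile→Build→Scan→Publish; finish is now 26 minutes.

26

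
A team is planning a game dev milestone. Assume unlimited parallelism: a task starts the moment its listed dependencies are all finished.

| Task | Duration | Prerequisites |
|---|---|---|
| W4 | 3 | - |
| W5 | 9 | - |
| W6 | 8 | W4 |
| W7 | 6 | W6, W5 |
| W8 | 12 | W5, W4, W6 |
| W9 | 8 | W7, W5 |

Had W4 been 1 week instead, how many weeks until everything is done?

Critical path before the change: W4→W6→W7→W9 = 3+8+6+8 = 25 giving 25 weeks.
W4 lies on that path, so at 1 week the path becomes 23 weeks.
No other chain overtakes it, so the finish is 23 weeks.

23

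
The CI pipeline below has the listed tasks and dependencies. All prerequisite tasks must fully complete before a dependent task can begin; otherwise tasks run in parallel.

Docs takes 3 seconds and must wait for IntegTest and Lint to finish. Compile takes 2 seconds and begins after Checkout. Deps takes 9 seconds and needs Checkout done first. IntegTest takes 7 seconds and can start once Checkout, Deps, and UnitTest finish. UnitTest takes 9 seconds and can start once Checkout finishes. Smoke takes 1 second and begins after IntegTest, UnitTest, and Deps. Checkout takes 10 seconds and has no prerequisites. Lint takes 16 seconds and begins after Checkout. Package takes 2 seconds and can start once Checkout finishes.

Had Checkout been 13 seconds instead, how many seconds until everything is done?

32

Actual critical path: Checkout→Deps→IntegTest→Docs = 10+9+7+3 = 29 ⇒ 29 seconds.
Since Checkout is critical, the +3 change carries straight to that chain (now 32 seconds).
The critical path is still Checkout→Deps→IntegTest→Docs; finish is now 32 seconds.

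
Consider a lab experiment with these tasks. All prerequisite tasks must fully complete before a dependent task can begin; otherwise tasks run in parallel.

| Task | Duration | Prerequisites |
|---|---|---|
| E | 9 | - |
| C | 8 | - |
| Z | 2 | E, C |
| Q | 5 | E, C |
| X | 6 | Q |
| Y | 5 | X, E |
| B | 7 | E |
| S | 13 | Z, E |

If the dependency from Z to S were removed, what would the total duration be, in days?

25

With the dependency in place, E→Q→X→Y = 9+5+6+5 = 25 sets the finish at 25 days.
Without Z→S, S's earliest start moves from 11 to 9.
The longest chain is now E→Q→X→Y = 9+5+6+5 = 25, so the schedule takes 25 days.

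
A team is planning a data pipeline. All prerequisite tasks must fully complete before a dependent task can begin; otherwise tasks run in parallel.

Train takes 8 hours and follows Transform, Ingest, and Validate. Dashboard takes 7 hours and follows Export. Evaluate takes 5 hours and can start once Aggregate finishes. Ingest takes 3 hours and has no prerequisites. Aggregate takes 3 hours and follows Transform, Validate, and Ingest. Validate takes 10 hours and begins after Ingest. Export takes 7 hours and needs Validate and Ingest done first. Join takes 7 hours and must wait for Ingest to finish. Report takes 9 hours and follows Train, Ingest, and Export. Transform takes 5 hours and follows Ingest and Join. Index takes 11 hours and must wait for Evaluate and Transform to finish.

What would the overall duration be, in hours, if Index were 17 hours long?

As given, the longest chain is Ingest→Join→Transform→Aggregate→Evaluate→Index = 3+7+5+3+5+11 = 34, so the finish is 34 hours.
Since Index is critical, the +6 change carries straight to that chain (now 40 hours).
The critical path is still Ingest→Join→Transform→Aggregate→Evaluate→Index; finish is now 40 hours.

40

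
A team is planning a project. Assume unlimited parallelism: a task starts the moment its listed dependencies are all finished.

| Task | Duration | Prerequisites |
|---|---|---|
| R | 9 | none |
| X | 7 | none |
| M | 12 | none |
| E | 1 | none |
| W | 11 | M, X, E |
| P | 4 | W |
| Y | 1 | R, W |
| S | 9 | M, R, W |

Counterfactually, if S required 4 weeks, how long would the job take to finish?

27

Critical path before the change: M→W→S = 12+11+9 = 32 giving 32 weeks.
S lies on that path, so at 4 weeks the path becomes 27 weeks.
Now M→W→P = 12+11+4 = 27 is longest, so the finish becomes 27 weeks.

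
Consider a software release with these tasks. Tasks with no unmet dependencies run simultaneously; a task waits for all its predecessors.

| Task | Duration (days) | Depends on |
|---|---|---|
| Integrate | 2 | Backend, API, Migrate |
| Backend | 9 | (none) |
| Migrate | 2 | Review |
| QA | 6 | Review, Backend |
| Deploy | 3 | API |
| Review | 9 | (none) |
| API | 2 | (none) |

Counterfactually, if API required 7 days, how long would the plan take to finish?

Baseline: Backend→QA = 9+6 = 15 → 15 days.
API is off the critical path — its longest chain is 5 days, giving 10 of slack.
The critical path is still Backend→QA; finish is now 15 days.

15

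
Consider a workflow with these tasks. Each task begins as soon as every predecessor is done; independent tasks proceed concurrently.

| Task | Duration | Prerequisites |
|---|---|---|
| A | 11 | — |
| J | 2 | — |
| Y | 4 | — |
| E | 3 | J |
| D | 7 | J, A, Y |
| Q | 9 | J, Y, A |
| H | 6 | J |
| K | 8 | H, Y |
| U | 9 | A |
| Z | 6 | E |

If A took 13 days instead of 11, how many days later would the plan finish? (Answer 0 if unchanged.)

2

Baseline: A→Q = 11+9 = 20 → 20 days.
Since A is critical, the +2 change carries straight to that chain (now 22 days).
No other chain overtakes it, so the finish is 22 days.
Change in finish: 22 − 20 = +2 days.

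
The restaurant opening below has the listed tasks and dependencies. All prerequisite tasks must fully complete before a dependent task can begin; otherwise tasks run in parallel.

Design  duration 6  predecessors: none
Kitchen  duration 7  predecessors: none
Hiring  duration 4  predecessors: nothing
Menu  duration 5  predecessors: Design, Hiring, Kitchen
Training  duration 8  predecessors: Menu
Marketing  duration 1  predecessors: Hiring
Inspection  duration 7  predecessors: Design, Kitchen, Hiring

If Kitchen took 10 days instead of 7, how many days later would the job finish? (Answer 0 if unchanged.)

The binding path is Kitchen→Menu→Training = 7+5+8 = 20; finish at 20 days.
Since Kitchen is critical, the +3 change carries straight to that chain (now 23 days).
The critical path is still Kitchen→Menu→Training; finish is now 23 days.
Change in finish: 23 − 20 = +3 days.

3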